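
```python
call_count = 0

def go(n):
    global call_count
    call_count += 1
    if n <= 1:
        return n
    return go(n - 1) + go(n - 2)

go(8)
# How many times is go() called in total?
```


go(8) calls go(7) and go(6); each non-base call branches into two more.
Let C(k) = total number of calls made by go(k), including the call to go(k) itself.
Base cases: C(0) = 1, C(1) = 1
Recurrence: C(k) = 1 + C(k-1) + C(k-2)
  C(2) = 1 + C(1) + C(0) = 1 + 1 + 1 = 3
  C(3) = 1 + C(2) + C(1) = 1 + 3 + 1 = 5
  C(4) = 1 + C(3) + C(2) = 1 + 5 + 3 = 9
  C(5) = 1 + C(4) + C(3) = 1 + 9 + 5 = 15
  C(6) = 1 + C(5) + C(4) = 1 + 15 + 9 = 25
  C(7) = 1 + C(6) + C(5) = 1 + 25 + 15 = 41
  C(8) = 1 + C(7) + C(6) = 1 + 41 + 25 = 67
Total calls = C(8) = 67


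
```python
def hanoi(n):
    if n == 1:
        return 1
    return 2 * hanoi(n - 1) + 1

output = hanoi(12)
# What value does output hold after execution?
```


hanoi(12)
= 2 * hanoi(11) + 1
= 2 * (2 * hanoi(10) + 1) + 1
= 2 * (2 * (2 * hanoi(9) + 1) + 1) + 1
= 2 * (2 * (2 * (2 * hanoi(8) + 1) + 1) + 1) + 1
= 2 * (2 * (2 * (2 * (2 * hanoi(7) + 1) + 1) + 1) + 1) + 1
= 2 * (2 * (2 * (2 * (2 * (2 * hanoi(6) + 1) + 1) + 1) + 1) + 1) + 1
= 2 * (2 * (2 * (2 * (2 * (2 * (2 * hanoi(5) + 1) + 1) + 1) + 1) + 1) + 1) + 1
= 2 * (2 * (2 * (2 * (2 * (2 * (2 * (2 * hanoi(4) + 1) + 1) + 1) + 1) + 1) + 1) + 1) + 1
= 2 * (2 * (2 * (2 * (2 * (2 * (2 * (2 * (2 * hanoi(3) + 1) + 1) + 1) + 1) + 1) + 1) + 1) + 1) + 1
= 2 * (2 * (2 * (2 * (2 * (2 * (2 * (2 * (2 * (2 * hanoi(2) + 1) + 1) + 1) + 1) + 1) + 1) + 1) + 1) + 1) + 1
= 2 * (2 * (2 * (2 * (2 * (2 * (2 * (2 * (2 * (2 * (2 * hanoi(1) + 1) + 1) + 1) + 1) + 1) + 1) + 1) + 1) + 1) + 1) + 1
Now compute bottom-up:
hanoi(1) = 1
hanoi(2) = 2 * 1 + 1 = 3
hanoi(3) = 2 * 3 + 1 = 7
hanoi(4) = 2 * 7 + 1 = 15
hanoi(5) = 2 * 15 + 1 = 31
hanoi(6) = 2 * 31 + 1 = 63
hanoi(7) = 2 * 63 + 1 = 127
hanoi(8) = 2 * 127 + 1 = 255
hanoi(9) = 2 * 255 + 1 = 511
hanoi(10) = 2 * 511 + 1 = 1023
hanoi(11) = 2 * 1023 + 1 = 2047
hanoi(12) = 2 * 2047 + 1 = 4095
= 4095


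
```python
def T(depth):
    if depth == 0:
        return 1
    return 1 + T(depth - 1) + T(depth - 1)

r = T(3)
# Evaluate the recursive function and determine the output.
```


T(3)
= 1 + T(2) + T(2)
= 1 + 2 * T(2)
T(k) = 2^(k+1) - 1
T(0) = 1
T(1) = 3
T(2) = 7
T(3) = 15
T(3) = 2^4 - 1 = 15


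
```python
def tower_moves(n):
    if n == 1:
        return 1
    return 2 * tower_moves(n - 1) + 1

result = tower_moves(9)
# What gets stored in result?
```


tower_moves(9)
= 2 * tower_moves(8) + 1
= 2 * (2 * tower_moves(7) + 1) + 1
= 2 * (2 * (2 * tower_moves(6) + 1) + 1) + 1
= 2 * (2 * (2 * (2 * tower_moves(5) + 1) + 1) + 1) + 1
= 2 * (2 * (2 * (2 * (2 * tower_moves(4) + 1) + 1) + 1) + 1) + 1
= 2 * (2 * (2 * (2 * (2 * (2 * tower_moves(3) + 1) + 1) + 1) + 1) + 1) + 1
= 2 * (2 * (2 * (2 * (2 * (2 * (2 * tower_moves(2) + 1) + 1) + 1) + 1) + 1) + 1) + 1
= 2 * (2 * (2 * (2 * (2 * (2 * (2 * (2 * tower_moves(1) + 1) + 1) + 1) + 1) + 1) + 1) + 1) + 1
Now compute bottom-up:
tower_moves(1) = 1
tower_moves(2) = 2 * 1 + 1 = 3
tower_moves(3) = 2 * 3 + 1 = 7
tower_moves(4) = 2 * 7 + 1 = 15
tower_moves(5) = 2 * 15 + 1 = 31
tower_moves(6) = 2 * 31 + 1 = 63
tower_moves(7) = 2 * 63 + 1 = 127
tower_moves(8) = 2 * 127 + 1 = 255
tower_moves(9) = 2 * 255 + 1 = 511
= 511


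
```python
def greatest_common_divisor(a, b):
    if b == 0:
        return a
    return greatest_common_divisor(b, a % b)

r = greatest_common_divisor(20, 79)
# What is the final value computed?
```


greatest_common_divisor(20, 79)
= greatest_common_divisor(79, 20 % 79) = greatest_common_divisor(79, 20)
= greatest_common_divisor(20, 79 % 20) = greatest_common_divisor(20, 19)
= greatest_common_divisor(19, 20 % 19) = greatest_common_divisor(19, 1)
= greatest_common_divisor(1, 19 % 1) = greatest_common_divisor(1, 0)
b == 0, return a = 1


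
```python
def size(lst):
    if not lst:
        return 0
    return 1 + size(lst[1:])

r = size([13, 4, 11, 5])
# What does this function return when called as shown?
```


size([13, 4, 11, 5])
= 1 + size([4, 11, 5])
= 1 + 1 + size([11, 5])
= 1 + 1 + 1 + size([5])
= 1 + 1 + 1 + 1 + size([])
= 1 + 1 + 1 + 1 + 0
= 4


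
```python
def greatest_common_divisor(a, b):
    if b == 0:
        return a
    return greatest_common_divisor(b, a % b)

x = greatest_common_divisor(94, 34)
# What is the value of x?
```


greatest_common_divisor(94, 34)
= greatest_common_divisor(34, 94 % 34) = greatest_common_divisor(34, 26)
= greatest_common_divisor(26, 34 % 26) = greatest_common_divisor(26, 8)
= greatest_common_divisor(8, 26 % 8) = greatest_common_divisor(8, 2)
= greatest_common_divisor(2, 8 % 2) = greatest_common_divisor(2, 0)
b == 0, return a = 2


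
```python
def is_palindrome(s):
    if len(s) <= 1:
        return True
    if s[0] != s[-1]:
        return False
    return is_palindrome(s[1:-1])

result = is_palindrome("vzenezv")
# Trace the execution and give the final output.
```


is_palindrome("vzenezv")
"vzenezv": s[0]='v' == s[-1]='v' -> is_palindrome("zenez")
"zenez": s[0]='z' == s[-1]='z' -> is_palindrome("ene")
"ene": s[0]='e' == s[-1]='e' -> is_palindrome("n")
"n": len <= 1 -> True
= True


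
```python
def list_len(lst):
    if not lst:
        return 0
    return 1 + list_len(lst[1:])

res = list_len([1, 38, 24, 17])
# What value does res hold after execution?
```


list_len([1, 38, 24, 17])
= 1 + list_len([38, 24, 17])
= 1 + 1 + list_len([24, 17])
= 1 + 1 + 1 + list_len([17])
= 1 + 1 + 1 + 1 + list_len([])
= 1 + 1 + 1 + 1 + 0
= 4


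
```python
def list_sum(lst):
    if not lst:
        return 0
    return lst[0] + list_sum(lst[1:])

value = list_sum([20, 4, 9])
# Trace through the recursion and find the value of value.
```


list_sum([20, 4, 9])
= 20 + list_sum([4, 9])
= 20 + 4 + list_sum([9])
= 20 + 4 + 9 + list_sum([])
= 20 + 4 + 9 + 0
= 33


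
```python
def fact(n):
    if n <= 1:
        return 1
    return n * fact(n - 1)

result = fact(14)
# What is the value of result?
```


fact(14)
= 14 * fact(13)
= 14 * 13 * fact(12)
= 14 * 13 * 12 * fact(11)
= 14 * 13 * 12 * 11 * fact(10)
= 14 * 13 * 12 * 11 * 10 * fact(9)
= 14 * 13 * 12 * 11 * 10 * 9 * fact(8)
= 14 * 13 * 12 * 11 * 10 * 9 * 8 * fact(7)
= 14 * 13 * 12 * 11 * 10 * 9 * 8 * 7 * fact(6)
= 14 * 13 * 12 * 11 * 10 * 9 * 8 * 7 * 6 * fact(5)
= 14 * 13 * 12 * 11 * 10 * 9 * 8 * 7 * 6 * 5 * fact(4)
= 14 * 13 * 12 * 11 * 10 * 9 * 8 * 7 * 6 * 5 * 4 * fact(3)
= 14 * 13 * 12 * 11 * 10 * 9 * 8 * 7 * 6 * 5 * 4 * 3 * fact(2)
= 14 * 13 * 12 * 11 * 10 * 9 * 8 * 7 * 6 * 5 * 4 * 3 * 2 * fact(1)
= 14 * 13 * 12 * 11 * 10 * 9 * 8 * 7 * 6 * 5 * 4 * 3 * 2 * 1
= 87178291200


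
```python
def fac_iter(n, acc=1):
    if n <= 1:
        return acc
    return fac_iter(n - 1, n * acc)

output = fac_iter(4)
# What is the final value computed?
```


fac_iter(4, 1)
= fac_iter(3, 4 * 1) = fac_iter(3, 4)
= fac_iter(2, 3 * 4) = fac_iter(2, 12)
= fac_iter(1, 2 * 12) = fac_iter(1, 24)
n <= 1, return acc = 24


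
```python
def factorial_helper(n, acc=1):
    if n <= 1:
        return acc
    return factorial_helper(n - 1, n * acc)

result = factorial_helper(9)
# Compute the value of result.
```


factorial_helper(9, 1)
= factorial_helper(8, 9 * 1) = factorial_helper(8, 9)
= factorial_helper(7, 8 * 9) = factorial_helper(7, 72)
= factorial_helper(6, 7 * 72) = factorial_helper(6, 504)
= factorial_helper(5, 6 * 504) = factorial_helper(5, 3024)
= factorial_helper(4, 5 * 3024) = factorial_helper(4, 15120)
= factorial_helper(3, 4 * 15120) = factorial_helper(3, 60480)
= factorial_helper(2, 3 * 60480) = factorial_helper(2, 181440)
= factorial_helper(1, 2 * 181440) = factorial_helper(1, 362880)
n <= 1, return acc = 362880


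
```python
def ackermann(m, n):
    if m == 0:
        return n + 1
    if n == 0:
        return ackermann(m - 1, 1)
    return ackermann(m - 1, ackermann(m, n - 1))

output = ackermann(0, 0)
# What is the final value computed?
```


ackermann(0, 0)
m == 0: return 0 + 1 = 1
= 1


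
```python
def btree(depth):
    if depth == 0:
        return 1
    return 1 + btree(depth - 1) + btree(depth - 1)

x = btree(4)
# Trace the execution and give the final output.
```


btree(4)
= 1 + btree(3) + btree(3)
= 1 + 2 * btree(3)
btree(k) = 2^(k+1) - 1
btree(0) = 1
btree(1) = 3
btree(2) = 7
btree(3) = 15
btree(4) = 31
btree(4) = 2^5 - 1 = 31


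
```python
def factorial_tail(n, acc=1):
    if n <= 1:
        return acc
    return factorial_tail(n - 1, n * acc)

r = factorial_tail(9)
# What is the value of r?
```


factorial_tail(9, 1)
= factorial_tail(8, 9 * 1) = factorial_tail(8, 9)
= factorial_tail(7, 8 * 9) = factorial_tail(7, 72)
= factorial_tail(6, 7 * 72) = factorial_tail(6, 504)
= factorial_tail(5, 6 * 504) = factorial_tail(5, 3024)
= factorial_tail(4, 5 * 3024) = factorial_tail(4, 15120)
= factorial_tail(3, 4 * 15120) = factorial_tail(3, 60480)
= factorial_tail(2, 3 * 60480) = factorial_tail(2, 181440)
= factorial_tail(1, 2 * 181440) = factorial_tail(1, 362880)
n <= 1, return acc = 362880


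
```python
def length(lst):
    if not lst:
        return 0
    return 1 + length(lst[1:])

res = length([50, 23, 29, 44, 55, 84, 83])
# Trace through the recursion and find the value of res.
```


length([50, 23, 29, 44, 55, 84, 83])
= 1 + length([23, 29, 44, 55, 84, 83])
= 1 + 1 + length([29, 44, 55, 84, 83])
= 1 + 1 + 1 + length([44, 55, 84, 83])
= 1 + 1 + 1 + 1 + length([55, 84, 83])
= 1 + 1 + 1 + 1 + 1 + length([84, 83])
= 1 + 1 + 1 + 1 + 1 + 1 + length([83])
= 1 + 1 + 1 + 1 + 1 + 1 + 1 + length([])
= 1 + 1 + 1 + 1 + 1 + 1 + 1 + 0
= 7


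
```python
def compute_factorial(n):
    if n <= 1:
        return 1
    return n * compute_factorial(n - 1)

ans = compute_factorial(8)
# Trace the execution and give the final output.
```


compute_factorial(8)
= 8 * compute_factorial(7)
= 8 * 7 * compute_factorial(6)
= 8 * 7 * 6 * compute_factorial(5)
= 8 * 7 * 6 * 5 * compute_factorial(4)
= 8 * 7 * 6 * 5 * 4 * compute_factorial(3)
= 8 * 7 * 6 * 5 * 4 * 3 * compute_factorial(2)
= 8 * 7 * 6 * 5 * 4 * 3 * 2 * compute_factorial(1)
= 8 * 7 * 6 * 5 * 4 * 3 * 2 * 1
= 40320


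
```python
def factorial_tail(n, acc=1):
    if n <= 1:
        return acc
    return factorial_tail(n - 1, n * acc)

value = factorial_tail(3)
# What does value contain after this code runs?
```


factorial_tail(3, 1)
= factorial_tail(2, 3 * 1) = factorial_tail(2, 3)
= factorial_tail(1, 2 * 3) = factorial_tail(1, 6)
n <= 1, return acc = 6


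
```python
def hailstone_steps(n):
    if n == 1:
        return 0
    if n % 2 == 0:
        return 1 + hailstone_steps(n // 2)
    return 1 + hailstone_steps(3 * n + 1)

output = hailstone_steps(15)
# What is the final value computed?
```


hailstone_steps(15)
15 is odd -> 3*15+1 = 46 -> hailstone_steps(46)
46 is even -> hailstone_steps(23)
23 is odd -> 3*23+1 = 70 -> hailstone_steps(70)
70 is even -> hailstone_steps(35)
35 is odd -> 3*35+1 = 106 -> hailstone_steps(106)
106 is even -> hailstone_steps(53)
53 is odd -> 3*53+1 = 160 -> hailstone_steps(160)
160 is even -> hailstone_steps(80)
80 is even -> hailstone_steps(40)
40 is even -> hailstone_steps(20)
20 is even -> hailstone_steps(10)
10 is even -> hailstone_steps(5)
5 is odd -> 3*5+1 = 16 -> hailstone_steps(16)
16 is even -> hailstone_steps(8)
8 is even -> hailstone_steps(4)
4 is even -> hailstone_steps(2)
2 is even -> hailstone_steps(1)
Reached 1 after 17 steps
= 17


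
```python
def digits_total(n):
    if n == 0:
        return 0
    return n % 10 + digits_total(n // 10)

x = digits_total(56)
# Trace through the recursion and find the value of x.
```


digits_total(56)
= 6 + digits_total(5)
= 6 + 5 + digits_total(0)
= 6 + 5 + 0
= 11


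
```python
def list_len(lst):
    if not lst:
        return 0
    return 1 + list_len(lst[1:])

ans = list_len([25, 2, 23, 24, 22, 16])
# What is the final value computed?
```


list_len([25, 2, 23, 24, 22, 16])
= 1 + list_len([2, 23, 24, 22, 16])
= 1 + 1 + list_len([23, 24, 22, 16])
= 1 + 1 + 1 + list_len([24, 22, 16])
= 1 + 1 + 1 + 1 + list_len([22, 16])
= 1 + 1 + 1 + 1 + 1 + list_len([16])
= 1 + 1 + 1 + 1 + 1 + 1 + list_len([])
= 1 + 1 + 1 + 1 + 1 + 1 + 0
= 6


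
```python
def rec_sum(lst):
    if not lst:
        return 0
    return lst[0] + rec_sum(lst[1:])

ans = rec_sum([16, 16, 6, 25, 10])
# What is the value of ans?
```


rec_sum([16, 16, 6, 25, 10])
= 16 + rec_sum([16, 6, 25, 10])
= 16 + 16 + rec_sum([6, 25, 10])
= 16 + 16 + 6 + rec_sum([25, 10])
= 16 + 16 + 6 + 25 + rec_sum([10])
= 16 + 16 + 6 + 25 + 10 + rec_sum([])
= 16 + 16 + 6 + 25 + 10 + 0
= 73


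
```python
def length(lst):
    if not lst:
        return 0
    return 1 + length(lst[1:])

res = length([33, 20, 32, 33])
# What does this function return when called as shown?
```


length([33, 20, 32, 33])
= 1 + length([20, 32, 33])
= 1 + 1 + length([32, 33])
= 1 + 1 + 1 + length([33])
= 1 + 1 + 1 + 1 + length([])
= 1 + 1 + 1 + 1 + 0
= 4


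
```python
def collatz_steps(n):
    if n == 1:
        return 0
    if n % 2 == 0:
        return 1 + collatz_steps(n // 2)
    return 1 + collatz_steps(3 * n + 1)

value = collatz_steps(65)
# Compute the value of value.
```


collatz_steps(65)
65 is odd -> 3*65+1 = 196 -> collatz_steps(196)
196 is even -> collatz_steps(98)
98 is even -> collatz_steps(49)
49 is odd -> 3*49+1 = 148 -> collatz_steps(148)
148 is even -> collatz_steps(74)
74 is even -> collatz_steps(37)
37 is odd -> 3*37+1 = 112 -> collatz_steps(112)
112 is even -> collatz_steps(56)
56 is even -> collatz_steps(28)
28 is even -> collatz_steps(14)
14 is even -> collatz_steps(7)
7 is odd -> 3*7+1 = 22 -> collatz_steps(22)
22 is even -> collatz_steps(11)
11 is odd -> 3*11+1 = 34 -> collatz_steps(34)
34 is even -> collatz_steps(17)
17 is odd -> 3*17+1 = 52 -> collatz_steps(52)
52 is even -> collatz_steps(26)
26 is even -> collatz_steps(13)
13 is odd -> 3*13+1 = 40 -> collatz_steps(40)
40 is even -> collatz_steps(20)
20 is even -> collatz_steps(10)
10 is even -> collatz_steps(5)
5 is odd -> 3*5+1 = 16 -> collatz_steps(16)
16 is even -> collatz_steps(8)
8 is even -> collatz_steps(4)
4 is even -> collatz_steps(2)
2 is even -> collatz_steps(1)
Reached 1 after 27 steps
= 27


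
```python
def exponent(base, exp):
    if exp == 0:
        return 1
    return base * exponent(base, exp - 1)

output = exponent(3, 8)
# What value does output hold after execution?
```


exponent(3, 8)
= 3 * exponent(3, 7)
= 3 * 3 * exponent(3, 6)
= 3 * 3 * 3 * exponent(3, 5)
= 3 * 3 * 3 * 3 * exponent(3, 4)
= 3 * 3 * 3 * 3 * 3 * exponent(3, 3)
= 3 * 3 * 3 * 3 * 3 * 3 * exponent(3, 2)
= 3 * 3 * 3 * 3 * 3 * 3 * 3 * exponent(3, 1)
= 3 * 3 * 3 * 3 * 3 * 3 * 3 * 3 * exponent(3, 0)
= 3 * 3 * 3 * 3 * 3 * 3 * 3 * 3 * 1
= 6561


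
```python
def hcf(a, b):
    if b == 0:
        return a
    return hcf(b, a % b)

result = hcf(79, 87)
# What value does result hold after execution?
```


hcf(79, 87)
= hcf(87, 79 % 87) = hcf(87, 79)
= hcf(79, 87 % 79) = hcf(79, 8)
= hcf(8, 79 % 8) = hcf(8, 7)
= hcf(7, 8 % 7) = hcf(7, 1)
= hcf(1, 7 % 1) = hcf(1, 0)
b == 0, return a = 1


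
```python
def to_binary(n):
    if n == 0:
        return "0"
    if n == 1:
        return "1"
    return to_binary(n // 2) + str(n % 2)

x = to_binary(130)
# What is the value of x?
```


to_binary(130)
= to_binary(65) + "0"
= to_binary(32) + "1" + "0"
= to_binary(16) + "0" + "1" + "0"
= to_binary(8) + "0" + "0" + "1" + "0"
= to_binary(4) + "0" + "0" + "0" + "1" + "0"
= to_binary(2) + "0" + "0" + "0" + "0" + "1" + "0"
= to_binary(1) + "0" + "0" + "0" + "0" + "0" + "1" + "0"
= "1" + "0" + "0" + "0" + "0" + "0" + "1" + "0"
= "10000010"


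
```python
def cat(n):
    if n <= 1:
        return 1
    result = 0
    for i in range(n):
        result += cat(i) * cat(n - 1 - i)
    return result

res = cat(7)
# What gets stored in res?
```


cat(7)
= sum of cat(i) * cat(7-1-i) for i in 0..6
First compute sub-values bottom-up:
  cat(0) = 1, cat(1) = 1
  cat(2) = 1*1 + 1*1 = 2
  cat(3) = 1*2 + 1*1 + 2*1 = 5
  cat(4) = 1*5 + 1*2 + 2*1 + 5*1 = 14
  cat(5) = 1*14 + 1*5 + 2*2 + 5*1 + 14*1 = 42
  cat(6) = 1*42 + 1*14 + 2*5 + 5*2 + 14*1 + 42*1 = 132
Now cat(7):
  cat(0)*cat(6) = 1*132 = 132
  cat(1)*cat(5) = 1*42 = 42
  cat(2)*cat(4) = 2*14 = 28
  cat(3)*cat(3) = 5*5 = 25
  cat(4)*cat(2) = 14*2 = 28
  cat(5)*cat(1) = 42*1 = 42
  cat(6)*cat(0) = 132*1 = 132
= 132 + 42 + 28 + 25 + 28 + 42 + 132
= 429


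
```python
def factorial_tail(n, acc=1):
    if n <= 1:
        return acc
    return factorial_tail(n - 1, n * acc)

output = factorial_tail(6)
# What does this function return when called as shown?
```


factorial_tail(6, 1)
= factorial_tail(5, 6 * 1) = factorial_tail(5, 6)
= factorial_tail(4, 5 * 6) = factorial_tail(4, 30)
= factorial_tail(3, 4 * 30) = factorial_tail(3, 120)
= factorial_tail(2, 3 * 120) = factorial_tail(2, 360)
= factorial_tail(1, 2 * 360) = factorial_tail(1, 720)
n <= 1, return acc = 720


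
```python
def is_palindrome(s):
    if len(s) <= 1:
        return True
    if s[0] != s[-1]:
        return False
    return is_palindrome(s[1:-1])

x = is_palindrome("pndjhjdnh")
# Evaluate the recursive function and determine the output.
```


is_palindrome("pndjhjdnh")
"pndjhjdnh": s[0]='p' != s[-1]='h' -> False
= False


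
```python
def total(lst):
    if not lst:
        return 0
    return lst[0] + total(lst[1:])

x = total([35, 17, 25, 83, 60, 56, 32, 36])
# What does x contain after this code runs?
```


total([35, 17, 25, 83, 60, 56, 32, 36])
= 35 + total([17, 25, 83, 60, 56, 32, 36])
= 35 + 17 + total([25, 83, 60, 56, 32, 36])
= 35 + 17 + 25 + total([83, 60, 56, 32, 36])
= 35 + 17 + 25 + 83 + total([60, 56, 32, 36])
= 35 + 17 + 25 + 83 + 60 + total([56, 32, 36])
= 35 + 17 + 25 + 83 + 60 + 56 + total([32, 36])
= 35 + 17 + 25 + 83 + 60 + 56 + 32 + total([36])
= 35 + 17 + 25 + 83 + 60 + 56 + 32 + 36 + total([])
= 35 + 17 + 25 + 83 + 60 + 56 + 32 + 36 + 0
= 344


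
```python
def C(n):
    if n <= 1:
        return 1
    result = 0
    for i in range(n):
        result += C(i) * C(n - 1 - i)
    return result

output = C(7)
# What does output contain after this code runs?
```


C(7)
= sum of C(i) * C(7-1-i) for i in 0..6
First compute sub-values bottom-up:
  C(0) = 1, C(1) = 1
  C(2) = 1*1 + 1*1 = 2
  C(3) = 1*2 + 1*1 + 2*1 = 5
  C(4) = 1*5 + 1*2 + 2*1 + 5*1 = 14
  C(5) = 1*14 + 1*5 + 2*2 + 5*1 + 14*1 = 42
  C(6) = 1*42 + 1*14 + 2*5 + 5*2 + 14*1 + 42*1 = 132
Now C(7):
  C(0)*C(6) = 1*132 = 132
  C(1)*C(5) = 1*42 = 42
  C(2)*C(4) = 2*14 = 28
  C(3)*C(3) = 5*5 = 25
  C(4)*C(2) = 14*2 = 28
  C(5)*C(1) = 42*1 = 42
  C(6)*C(0) = 132*1 = 132
= 132 + 42 + 28 + 25 + 28 + 42 + 132
= 429


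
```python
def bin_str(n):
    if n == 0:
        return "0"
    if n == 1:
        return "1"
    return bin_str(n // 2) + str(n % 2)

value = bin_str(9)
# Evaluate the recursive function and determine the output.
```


bin_str(9)
= bin_str(4) + "1"
= bin_str(2) + "0" + "1"
= bin_str(1) + "0" + "0" + "1"
= "1" + "0" + "0" + "1"
= "1001"


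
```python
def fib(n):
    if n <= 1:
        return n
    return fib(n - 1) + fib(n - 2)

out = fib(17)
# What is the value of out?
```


fib(17)
= fib(16) + fib(15)
= (fib(15) + fib(14)) + fib(15)
Computing bottom-up: fib(0)=0, fib(1)=1, fib(2)=1, fib(3)=2, fib(4)=3, fib(5)=5, fib(6)=8, fib(7)=13, fib(8)=21, fib(9)=34, fib(10)=55, fib(11)=89, fib(12)=144, fib(13)=233, fib(14)=377, fib(15)=610, fib(16)=987, fib(17)=1597
= 1597


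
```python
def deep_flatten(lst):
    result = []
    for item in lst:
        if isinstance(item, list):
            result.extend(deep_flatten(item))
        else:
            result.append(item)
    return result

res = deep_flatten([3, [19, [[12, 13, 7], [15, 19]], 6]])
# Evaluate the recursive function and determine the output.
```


deep_flatten([3, [19, [[12, 13, 7], [15, 19]], 6]])
Processing each element:
  3 is not a list -> append 3
  [19, [[12, 13, 7], [15, 19]], 6] is a list -> deep_flatten recursively -> [19, 12, 13, 7, 15, 19, 6]
= [3, 19, 12, 13, 7, 15, 19, 6]


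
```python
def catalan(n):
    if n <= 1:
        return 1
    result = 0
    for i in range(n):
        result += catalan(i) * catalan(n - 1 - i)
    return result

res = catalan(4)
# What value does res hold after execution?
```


catalan(4)
= sum of catalan(i) * catalan(4-1-i) for i in 0..3
First compute sub-values bottom-up:
  catalan(0) = 1, catalan(1) = 1
  catalan(2) = 1*1 + 1*1 = 2
  catalan(3) = 1*2 + 1*1 + 2*1 = 5
Now catalan(4):
  catalan(0)*catalan(3) = 1*5 = 5
  catalan(1)*catalan(2) = 1*2 = 2
  catalan(2)*catalan(1) = 2*1 = 2
  catalan(3)*catalan(0) = 5*1 = 5
= 5 + 2 + 2 + 5
= 14


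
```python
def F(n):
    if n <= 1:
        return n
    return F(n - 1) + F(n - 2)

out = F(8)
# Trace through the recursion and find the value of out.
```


F(8)
= F(7) + F(6)
= (F(6) + F(5)) + F(6)
Computing bottom-up: F(0)=0, F(1)=1, F(2)=1, F(3)=2, F(4)=3, F(5)=5, F(6)=8, F(7)=13, F(8)=21
= 21


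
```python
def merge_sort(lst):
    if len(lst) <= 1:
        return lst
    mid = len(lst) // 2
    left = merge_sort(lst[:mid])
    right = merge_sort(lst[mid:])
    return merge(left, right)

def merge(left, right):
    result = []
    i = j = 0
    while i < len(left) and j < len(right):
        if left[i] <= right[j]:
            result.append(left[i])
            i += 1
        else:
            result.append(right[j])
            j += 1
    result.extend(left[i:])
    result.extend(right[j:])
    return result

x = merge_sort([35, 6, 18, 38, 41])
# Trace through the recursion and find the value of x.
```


merge_sort([35, 6, 18, 38, 41])
Split into [35, 6] and [18, 38, 41]
Left sorted: [6, 35]
Right sorted: [18, 38, 41]
Merge [6, 35] and [18, 38, 41]
= [6, 18, 35, 38, 41]


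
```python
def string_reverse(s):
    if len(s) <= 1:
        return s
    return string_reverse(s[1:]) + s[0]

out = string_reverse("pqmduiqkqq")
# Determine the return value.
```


string_reverse("pqmduiqkqq")
= string_reverse("qmduiqkqq") + "p"
= string_reverse("mduiqkqq") + "q" + "p"
= string_reverse("duiqkqq") + "m" + "q" + "p"
= string_reverse("uiqkqq") + "d" + "m" + "q" + "p"
= string_reverse("iqkqq") + "u" + "d" + "m" + "q" + "p"
= string_reverse("qkqq") + "i" + "u" + "d" + "m" + "q" + "p"
= string_reverse("kqq") + "q" + "i" + "u" + "d" + "m" + "q" + "p"
= string_reverse("qq") + "k" + "q" + "i" + "u" + "d" + "m" + "q" + "p"
= string_reverse("q") + "q" + "k" + "q" + "i" + "u" + "d" + "m" + "q" + "p"
= "q" + "q" + "k" + "q" + "i" + "u" + "d" + "m" + "q" + "p"
= "qqkqiudmqp"


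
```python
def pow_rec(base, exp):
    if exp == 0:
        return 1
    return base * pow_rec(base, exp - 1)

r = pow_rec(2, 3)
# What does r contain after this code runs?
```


pow_rec(2, 3)
= 2 * pow_rec(2, 2)
= 2 * 2 * pow_rec(2, 1)
= 2 * 2 * 2 * pow_rec(2, 0)
= 2 * 2 * 2 * 1
= 8


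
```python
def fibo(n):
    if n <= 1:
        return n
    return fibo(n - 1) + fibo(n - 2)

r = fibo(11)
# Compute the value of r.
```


fibo(11)
= fibo(10) + fibo(9)
= (fibo(9) + fibo(8)) + fibo(9)
Computing bottom-up: fibo(0)=0, fibo(1)=1, fibo(2)=1, fibo(3)=2, fibo(4)=3, fibo(5)=5, fibo(6)=8, fibo(7)=13, fibo(8)=21, fibo(9)=34, fibo(10)=55, fibo(11)=89
= 89


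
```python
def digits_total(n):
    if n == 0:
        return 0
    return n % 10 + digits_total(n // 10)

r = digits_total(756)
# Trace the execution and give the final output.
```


digits_total(756)
= 6 + digits_total(75)
= 6 + 5 + digits_total(7)
= 6 + 5 + 7 + digits_total(0)
= 6 + 5 + 7 + 0
= 18


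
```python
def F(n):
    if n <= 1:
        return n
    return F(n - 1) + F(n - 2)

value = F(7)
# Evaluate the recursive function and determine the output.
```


F(7)
= F(6) + F(5)
= (F(5) + F(4)) + F(5)
Computing bottom-up: F(0)=0, F(1)=1, F(2)=1, F(3)=2, F(4)=3, F(5)=5, F(6)=8, F(7)=13
= 13


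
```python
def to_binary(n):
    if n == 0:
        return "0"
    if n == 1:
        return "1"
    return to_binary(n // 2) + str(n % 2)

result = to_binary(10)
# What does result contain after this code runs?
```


to_binary(10)
= to_binary(5) + "0"
= to_binary(2) + "1" + "0"
= to_binary(1) + "0" + "1" + "0"
= "1" + "0" + "1" + "0"
= "1010"


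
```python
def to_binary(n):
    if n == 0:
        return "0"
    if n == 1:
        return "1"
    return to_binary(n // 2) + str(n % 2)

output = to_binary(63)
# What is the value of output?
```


to_binary(63)
= to_binary(31) + "1"
= to_binary(15) + "1" + "1"
= to_binary(7) + "1" + "1" + "1"
= to_binary(3) + "1" + "1" + "1" + "1"
= to_binary(1) + "1" + "1" + "1" + "1" + "1"
= "1" + "1" + "1" + "1" + "1" + "1"
= "111111"


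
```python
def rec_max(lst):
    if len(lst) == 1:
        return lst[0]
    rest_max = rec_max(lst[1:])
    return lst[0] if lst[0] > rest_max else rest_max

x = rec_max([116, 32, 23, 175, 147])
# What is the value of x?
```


rec_max([116, 32, 23, 175, 147])
= compare 116 with rec_max([32, 23, 175, 147])
= compare 32 with rec_max([23, 175, 147])
= compare 23 with rec_max([175, 147])
= compare 175 with rec_max([147])
Base: rec_max([147]) = 147
compare 175 with 147: max = 175
compare 23 with 175: max = 175
compare 32 with 175: max = 175
compare 116 with 175: max = 175
= 175


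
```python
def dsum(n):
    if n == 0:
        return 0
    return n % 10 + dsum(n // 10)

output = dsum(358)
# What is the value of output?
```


dsum(358)
= 8 + dsum(35)
= 8 + 5 + dsum(3)
= 8 + 5 + 3 + dsum(0)
= 8 + 5 + 3 + 0
= 16


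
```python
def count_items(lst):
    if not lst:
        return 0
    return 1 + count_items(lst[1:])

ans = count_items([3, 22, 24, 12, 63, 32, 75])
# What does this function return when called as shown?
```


count_items([3, 22, 24, 12, 63, 32, 75])
= 1 + count_items([22, 24, 12, 63, 32, 75])
= 1 + 1 + count_items([24, 12, 63, 32, 75])
= 1 + 1 + 1 + count_items([12, 63, 32, 75])
= 1 + 1 + 1 + 1 + count_items([63, 32, 75])
= 1 + 1 + 1 + 1 + 1 + count_items([32, 75])
= 1 + 1 + 1 + 1 + 1 + 1 + count_items([75])
= 1 + 1 + 1 + 1 + 1 + 1 + 1 + count_items([])
= 1 + 1 + 1 + 1 + 1 + 1 + 1 + 0
= 7


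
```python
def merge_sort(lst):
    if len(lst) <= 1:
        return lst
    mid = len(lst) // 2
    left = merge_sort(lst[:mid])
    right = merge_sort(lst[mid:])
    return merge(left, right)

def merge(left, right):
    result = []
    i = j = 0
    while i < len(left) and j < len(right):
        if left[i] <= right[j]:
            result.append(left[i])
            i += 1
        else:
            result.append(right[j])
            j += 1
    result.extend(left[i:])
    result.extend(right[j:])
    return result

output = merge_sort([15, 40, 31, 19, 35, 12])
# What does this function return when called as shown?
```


merge_sort([15, 40, 31, 19, 35, 12])
Split into [15, 40, 31] and [19, 35, 12]
Left sorted: [15, 31, 40]
Right sorted: [12, 19, 35]
Merge [15, 31, 40] and [12, 19, 35]
= [12, 15, 19, 31, 35, 40]


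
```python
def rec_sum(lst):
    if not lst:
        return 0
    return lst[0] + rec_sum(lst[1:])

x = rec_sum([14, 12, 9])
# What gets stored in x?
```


rec_sum([14, 12, 9])
= 14 + rec_sum([12, 9])
= 14 + 12 + rec_sum([9])
= 14 + 12 + 9 + rec_sum([])
= 14 + 12 + 9 + 0
= 35


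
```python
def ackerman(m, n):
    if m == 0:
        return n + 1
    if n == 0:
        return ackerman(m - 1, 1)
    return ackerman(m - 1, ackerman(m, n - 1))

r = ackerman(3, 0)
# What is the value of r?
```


ackerman(3, 0)
n == 0: return ackerman(2, 1)
= ackerman(2, 1) = 5
= 5


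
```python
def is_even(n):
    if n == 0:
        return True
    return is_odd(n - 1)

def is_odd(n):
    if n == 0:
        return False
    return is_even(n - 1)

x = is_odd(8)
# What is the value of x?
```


is_odd(8)
= is_even(7)
= is_odd(6)
= is_even(5)
= is_odd(4)
= is_even(3)
= is_odd(2)
= is_even(1)
= is_odd(0)
n == 0: return False
= False


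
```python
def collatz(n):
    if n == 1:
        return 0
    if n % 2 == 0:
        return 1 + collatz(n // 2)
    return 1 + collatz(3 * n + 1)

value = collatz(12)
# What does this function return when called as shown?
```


collatz(12)
12 is even -> collatz(6)
6 is even -> collatz(3)
3 is odd -> 3*3+1 = 10 -> collatz(10)
10 is even -> collatz(5)
5 is odd -> 3*5+1 = 16 -> collatz(16)
16 is even -> collatz(8)
8 is even -> collatz(4)
4 is even -> collatz(2)
2 is even -> collatz(1)
Reached 1 after 9 steps
= 9


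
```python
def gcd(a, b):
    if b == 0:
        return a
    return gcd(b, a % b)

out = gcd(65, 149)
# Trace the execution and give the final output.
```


gcd(65, 149)
= gcd(149, 65 % 149) = gcd(149, 65)
= gcd(65, 149 % 65) = gcd(65, 19)
= gcd(19, 65 % 19) = gcd(19, 8)
= gcd(8, 19 % 8) = gcd(8, 3)
= gcd(3, 8 % 3) = gcd(3, 2)
= gcd(2, 3 % 2) = gcd(2, 1)
= gcd(1, 2 % 1) = gcd(1, 0)
b == 0, return a = 1


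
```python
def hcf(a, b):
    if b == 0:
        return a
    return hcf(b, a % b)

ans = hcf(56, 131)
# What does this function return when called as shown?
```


hcf(56, 131)
= hcf(131, 56 % 131) = hcf(131, 56)
= hcf(56, 131 % 56) = hcf(56, 19)
= hcf(19, 56 % 19) = hcf(19, 18)
= hcf(18, 19 % 18) = hcf(18, 1)
= hcf(1, 18 % 1) = hcf(1, 0)
b == 0, return a = 1


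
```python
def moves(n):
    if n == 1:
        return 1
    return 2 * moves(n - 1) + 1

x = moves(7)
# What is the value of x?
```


moves(7)
= 2 * moves(6) + 1
= 2 * (2 * moves(5) + 1) + 1
= 2 * (2 * (2 * moves(4) + 1) + 1) + 1
= 2 * (2 * (2 * (2 * moves(3) + 1) + 1) + 1) + 1
= 2 * (2 * (2 * (2 * (2 * moves(2) + 1) + 1) + 1) + 1) + 1
= 2 * (2 * (2 * (2 * (2 * (2 * moves(1) + 1) + 1) + 1) + 1) + 1) + 1
Now compute bottom-up:
moves(1) = 1
moves(2) = 2 * 1 + 1 = 3
moves(3) = 2 * 3 + 1 = 7
moves(4) = 2 * 7 + 1 = 15
moves(5) = 2 * 15 + 1 = 31
moves(6) = 2 * 31 + 1 = 63
moves(7) = 2 * 63 + 1 = 127
= 127


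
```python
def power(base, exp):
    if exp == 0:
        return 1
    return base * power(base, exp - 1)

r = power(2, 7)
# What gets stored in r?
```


power(2, 7)
= 2 * power(2, 6)
= 2 * 2 * power(2, 5)
= 2 * 2 * 2 * power(2, 4)
= 2 * 2 * 2 * 2 * power(2, 3)
= 2 * 2 * 2 * 2 * 2 * power(2, 2)
= 2 * 2 * 2 * 2 * 2 * 2 * power(2, 1)
= 2 * 2 * 2 * 2 * 2 * 2 * 2 * power(2, 0)
= 2 * 2 * 2 * 2 * 2 * 2 * 2 * 1
= 128


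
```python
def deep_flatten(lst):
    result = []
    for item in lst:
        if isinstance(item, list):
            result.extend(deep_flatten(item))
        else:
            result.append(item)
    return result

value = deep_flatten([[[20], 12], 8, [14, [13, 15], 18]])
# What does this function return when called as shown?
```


deep_flatten([[[20], 12], 8, [14, [13, 15], 18]])
Processing each element:
  [[20], 12] is a list -> deep_flatten recursively -> [20, 12]
  8 is not a list -> append 8
  [14, [13, 15], 18] is a list -> deep_flatten recursively -> [14, 13, 15, 18]
= [20, 12, 8, 14, 13, 15, 18]


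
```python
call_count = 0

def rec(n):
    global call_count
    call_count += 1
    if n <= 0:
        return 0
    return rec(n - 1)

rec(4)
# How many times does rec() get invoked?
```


rec(4) calls rec(3) calls ... calls rec(0)
Total calls: 4 + 1 (for base case) = 5


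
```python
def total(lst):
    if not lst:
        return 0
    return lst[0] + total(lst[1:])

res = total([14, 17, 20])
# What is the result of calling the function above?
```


total([14, 17, 20])
= 14 + total([17, 20])
= 14 + 17 + total([20])
= 14 + 17 + 20 + total([])
= 14 + 17 + 20 + 0
= 51


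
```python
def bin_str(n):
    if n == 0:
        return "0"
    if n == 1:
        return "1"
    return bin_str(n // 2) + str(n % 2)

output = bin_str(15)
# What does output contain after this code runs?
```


bin_str(15)
= bin_str(7) + "1"
= bin_str(3) + "1" + "1"
= bin_str(1) + "1" + "1" + "1"
= "1" + "1" + "1" + "1"
= "1111"


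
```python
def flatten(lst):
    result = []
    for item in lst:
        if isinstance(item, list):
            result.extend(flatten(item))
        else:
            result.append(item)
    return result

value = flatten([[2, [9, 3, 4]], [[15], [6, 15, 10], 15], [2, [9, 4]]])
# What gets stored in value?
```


flatten([[2, [9, 3, 4]], [[15], [6, 15, 10], 15], [2, [9, 4]]])
Processing each element:
  [2, [9, 3, 4]] is a list -> flatten recursively -> [2, 9, 3, 4]
  [[15], [6, 15, 10], 15] is a list -> flatten recursively -> [15, 6, 15, 10, 15]
  [2, [9, 4]] is a list -> flatten recursively -> [2, 9, 4]
= [2, 9, 3, 4, 15, 6, 15, 10, 15, 2, 9, 4]


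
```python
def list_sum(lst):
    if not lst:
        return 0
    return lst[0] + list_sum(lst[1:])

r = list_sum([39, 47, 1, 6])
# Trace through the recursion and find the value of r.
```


list_sum([39, 47, 1, 6])
= 39 + list_sum([47, 1, 6])
= 39 + 47 + list_sum([1, 6])
= 39 + 47 + 1 + list_sum([6])
= 39 + 47 + 1 + 6 + list_sum([])
= 39 + 47 + 1 + 6 + 0
= 93


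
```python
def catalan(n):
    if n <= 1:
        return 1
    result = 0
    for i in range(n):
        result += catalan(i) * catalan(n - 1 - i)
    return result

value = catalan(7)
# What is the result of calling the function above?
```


catalan(7)
= sum of catalan(i) * catalan(7-1-i) for i in 0..6
First compute sub-values bottom-up:
  catalan(0) = 1, catalan(1) = 1
  catalan(2) = 1*1 + 1*1 = 2
  catalan(3) = 1*2 + 1*1 + 2*1 = 5
  catalan(4) = 1*5 + 1*2 + 2*1 + 5*1 = 14
  catalan(5) = 1*14 + 1*5 + 2*2 + 5*1 + 14*1 = 42
  catalan(6) = 1*42 + 1*14 + 2*5 + 5*2 + 14*1 + 42*1 = 132
Now catalan(7):
  catalan(0)*catalan(6) = 1*132 = 132
  catalan(1)*catalan(5) = 1*42 = 42
  catalan(2)*catalan(4) = 2*14 = 28
  catalan(3)*catalan(3) = 5*5 = 25
  catalan(4)*catalan(2) = 14*2 = 28
  catalan(5)*catalan(1) = 42*1 = 42
  catalan(6)*catalan(0) = 132*1 = 132
= 132 + 42 + 28 + 25 + 28 + 42 + 132
= 429


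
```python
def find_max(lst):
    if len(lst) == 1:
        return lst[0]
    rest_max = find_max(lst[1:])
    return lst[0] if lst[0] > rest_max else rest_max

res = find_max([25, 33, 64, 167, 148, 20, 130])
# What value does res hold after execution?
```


find_max([25, 33, 64, 167, 148, 20, 130])
= compare 25 with find_max([33, 64, 167, 148, 20, 130])
= compare 33 with find_max([64, 167, 148, 20, 130])
= compare 64 with find_max([167, 148, 20, 130])
= compare 167 with find_max([148, 20, 130])
= compare 148 with find_max([20, 130])
= compare 20 with find_max([130])
Base: find_max([130]) = 130
compare 20 with 130: max = 130
compare 148 with 130: max = 148
compare 167 with 148: max = 167
compare 64 with 167: max = 167
compare 33 with 167: max = 167
compare 25 with 167: max = 167
= 167


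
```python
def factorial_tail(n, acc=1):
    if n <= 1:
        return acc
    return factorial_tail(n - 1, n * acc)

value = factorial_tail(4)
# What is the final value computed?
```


factorial_tail(4, 1)
= factorial_tail(3, 4 * 1) = factorial_tail(3, 4)
= factorial_tail(2, 3 * 4) = factorial_tail(2, 12)
= factorial_tail(1, 2 * 12) = factorial_tail(1, 24)
n <= 1, return acc = 24


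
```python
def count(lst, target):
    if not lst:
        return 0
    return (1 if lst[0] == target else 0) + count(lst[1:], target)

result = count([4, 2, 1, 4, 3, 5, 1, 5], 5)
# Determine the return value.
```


count([4, 2, 1, 4, 3, 5, 1, 5], 5)
lst[0]=4 != 5: 0 + count([2, 1, 4, 3, 5, 1, 5], 5)
lst[0]=2 != 5: 0 + count([1, 4, 3, 5, 1, 5], 5)
lst[0]=1 != 5: 0 + count([4, 3, 5, 1, 5], 5)
lst[0]=4 != 5: 0 + count([3, 5, 1, 5], 5)
lst[0]=3 != 5: 0 + count([5, 1, 5], 5)
lst[0]=5 == 5: 1 + count([1, 5], 5)
lst[0]=1 != 5: 0 + count([5], 5)
lst[0]=5 == 5: 1 + count([], 5)
= 2


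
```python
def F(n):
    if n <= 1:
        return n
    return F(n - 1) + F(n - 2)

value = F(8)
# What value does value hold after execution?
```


F(8)
= F(7) + F(6)
= (F(6) + F(5)) + F(6)
Computing bottom-up: F(0)=0, F(1)=1, F(2)=1, F(3)=2, F(4)=3, F(5)=5, F(6)=8, F(7)=13, F(8)=21
= 21


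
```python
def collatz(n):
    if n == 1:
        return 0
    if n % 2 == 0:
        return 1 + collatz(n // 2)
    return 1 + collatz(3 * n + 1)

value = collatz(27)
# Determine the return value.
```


collatz(27)
27 is odd -> 3*27+1 = 82 -> collatz(82)
82 is even -> collatz(41)
41 is odd -> 3*41+1 = 124 -> collatz(124)
124 is even -> collatz(62)
62 is even -> collatz(31)
31 is odd -> 3*31+1 = 94 -> collatz(94)
94 is even -> collatz(47)
47 is odd -> 3*47+1 = 142 -> collatz(142)
142 is even -> collatz(71)
71 is odd -> 3*71+1 = 214 -> collatz(214)
214 is even -> collatz(107)
107 is odd -> 3*107+1 = 322 -> collatz(322)
322 is even -> collatz(161)
161 is odd -> 3*161+1 = 484 -> collatz(484)
484 is even -> collatz(242)
242 is even -> collatz(121)
121 is odd -> 3*121+1 = 364 -> collatz(364)
364 is even -> collatz(182)
182 is even -> collatz(91)
91 is odd -> 3*91+1 = 274 -> collatz(274)
274 is even -> collatz(137)
137 is odd -> 3*137+1 = 412 -> collatz(412)
412 is even -> collatz(206)
206 is even -> collatz(103)
103 is odd -> 3*103+1 = 310 -> collatz(310)
310 is even -> collatz(155)
155 is odd -> 3*155+1 = 466 -> collatz(466)
466 is even -> collatz(233)
233 is odd -> 3*233+1 = 700 -> collatz(700)
700 is even -> collatz(350)
350 is even -> collatz(175)
175 is odd -> 3*175+1 = 526 -> collatz(526)
526 is even -> collatz(263)
263 is odd -> 3*263+1 = 790 -> collatz(790)
790 is even -> collatz(395)
395 is odd -> 3*395+1 = 1186 -> collatz(1186)
1186 is even -> collatz(593)
593 is odd -> 3*593+1 = 1780 -> collatz(1780)
1780 is even -> collatz(890)
890 is even -> collatz(445)
445 is odd -> 3*445+1 = 1336 -> collatz(1336)
1336 is even -> collatz(668)
668 is even -> collatz(334)
334 is even -> collatz(167)
167 is odd -> 3*167+1 = 502 -> collatz(502)
502 is even -> collatz(251)
251 is odd -> 3*251+1 = 754 -> collatz(754)
754 is even -> collatz(377)
377 is odd -> 3*377+1 = 1132 -> collatz(1132)
1132 is even -> collatz(566)
566 is even -> collatz(283)
283 is odd -> 3*283+1 = 850 -> collatz(850)
850 is even -> collatz(425)
425 is odd -> 3*425+1 = 1276 -> collatz(1276)
1276 is even -> collatz(638)
638 is even -> collatz(319)
319 is odd -> 3*319+1 = 958 -> collatz(958)
958 is even -> collatz(479)
479 is odd -> 3*479+1 = 1438 -> collatz(1438)
1438 is even -> collatz(719)
719 is odd -> 3*719+1 = 2158 -> collatz(2158)
2158 is even -> collatz(1079)
1079 is odd -> 3*1079+1 = 3238 -> collatz(3238)
3238 is even -> collatz(1619)
1619 is odd -> 3*1619+1 = 4858 -> collatz(4858)
4858 is even -> collatz(2429)
2429 is odd -> 3*2429+1 = 7288 -> collatz(7288)
7288 is even -> collatz(3644)
3644 is even -> collatz(1822)
1822 is even -> collatz(911)
911 is odd -> 3*911+1 = 2734 -> collatz(2734)
2734 is even -> collatz(1367)
1367 is odd -> 3*1367+1 = 4102 -> collatz(4102)
4102 is even -> collatz(2051)
2051 is odd -> 3*2051+1 = 6154 -> collatz(6154)
6154 is even -> collatz(3077)
3077 is odd -> 3*3077+1 = 9232 -> collatz(9232)
9232 is even -> collatz(4616)
4616 is even -> collatz(2308)
2308 is even -> collatz(1154)
1154 is even -> collatz(577)
577 is odd -> 3*577+1 = 1732 -> collatz(1732)
1732 is even -> collatz(866)
866 is even -> collatz(433)
433 is odd -> 3*433+1 = 1300 -> collatz(1300)
1300 is even -> collatz(650)
650 is even -> collatz(325)
325 is odd -> 3*325+1 = 976 -> collatz(976)
976 is even -> collatz(488)
488 is even -> collatz(244)
244 is even -> collatz(122)
122 is even -> collatz(61)
61 is odd -> 3*61+1 = 184 -> collatz(184)
184 is even -> collatz(92)
92 is even -> collatz(46)
46 is even -> collatz(23)
23 is odd -> 3*23+1 = 70 -> collatz(70)
70 is even -> collatz(35)
35 is odd -> 3*35+1 = 106 -> collatz(106)
106 is even -> collatz(53)
53 is odd -> 3*53+1 = 160 -> collatz(160)
160 is even -> collatz(80)
80 is even -> collatz(40)
40 is even -> collatz(20)
20 is even -> collatz(10)
10 is even -> collatz(5)
5 is odd -> 3*5+1 = 16 -> collatz(16)
16 is even -> collatz(8)
8 is even -> collatz(4)
4 is even -> collatz(2)
2 is even -> collatz(1)
Reached 1 after 111 steps
= 111


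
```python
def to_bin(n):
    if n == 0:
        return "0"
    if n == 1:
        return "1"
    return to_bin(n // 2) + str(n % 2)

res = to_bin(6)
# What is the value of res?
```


to_bin(6)
= to_bin(3) + "0"
= to_bin(1) + "1" + "0"
= "1" + "1" + "0"
= "110"


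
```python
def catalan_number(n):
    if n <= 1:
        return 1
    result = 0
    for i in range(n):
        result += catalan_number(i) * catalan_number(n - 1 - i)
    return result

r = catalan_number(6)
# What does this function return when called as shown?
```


catalan_number(6)
= sum of catalan_number(i) * catalan_number(6-1-i) for i in 0..5
First compute sub-values bottom-up:
  catalan_number(0) = 1, catalan_number(1) = 1
  catalan_number(2) = 1*1 + 1*1 = 2
  catalan_number(3) = 1*2 + 1*1 + 2*1 = 5
  catalan_number(4) = 1*5 + 1*2 + 2*1 + 5*1 = 14
  catalan_number(5) = 1*14 + 1*5 + 2*2 + 5*1 + 14*1 = 42
Now catalan_number(6):
  catalan_number(0)*catalan_number(5) = 1*42 = 42
  catalan_number(1)*catalan_number(4) = 1*14 = 14
  catalan_number(2)*catalan_number(3) = 2*5 = 10
  catalan_number(3)*catalan_number(2) = 5*2 = 10
  catalan_number(4)*catalan_number(1) = 14*1 = 14
  catalan_number(5)*catalan_number(0) = 42*1 = 42
= 42 + 14 + 10 + 10 + 14 + 42
= 132
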